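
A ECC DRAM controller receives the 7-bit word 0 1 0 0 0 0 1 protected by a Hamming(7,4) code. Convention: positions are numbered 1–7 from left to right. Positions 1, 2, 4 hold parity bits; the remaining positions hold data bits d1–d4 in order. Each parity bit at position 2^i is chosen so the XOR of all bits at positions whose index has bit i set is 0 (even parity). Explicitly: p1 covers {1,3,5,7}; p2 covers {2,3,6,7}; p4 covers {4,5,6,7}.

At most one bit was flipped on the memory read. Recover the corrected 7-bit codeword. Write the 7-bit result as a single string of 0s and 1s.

s1 (pos 1,3,5,7): 0⊕0⊕0⊕1 = 1
s2 (pos 2,3,6,7): 1⊕0⊕0⊕1 = 0
s4 (pos 4,5,6,7): 0⊕0⊕0⊕1 = 1
Syndrome s4…s1 = 101 → error at position 5.
Flip position 5: 0100001 → 0100101

0100101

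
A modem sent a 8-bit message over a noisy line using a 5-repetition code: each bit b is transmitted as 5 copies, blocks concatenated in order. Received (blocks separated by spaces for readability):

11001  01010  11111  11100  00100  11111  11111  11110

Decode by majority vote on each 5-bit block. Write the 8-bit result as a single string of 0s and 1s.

Block 1 (11001): 3 ones → 1
Block 2 (01010): 2 ones → 0
Block 3 (11111): 5 ones → 1
Block 4 (11100): 3 ones → 1
Block 5 (00100): 1 one → 0
Block 6 (11111): 5 ones → 1
Block 7 (11111): 5 ones → 1
Block 8 (11110): 4 ones → 1

10110111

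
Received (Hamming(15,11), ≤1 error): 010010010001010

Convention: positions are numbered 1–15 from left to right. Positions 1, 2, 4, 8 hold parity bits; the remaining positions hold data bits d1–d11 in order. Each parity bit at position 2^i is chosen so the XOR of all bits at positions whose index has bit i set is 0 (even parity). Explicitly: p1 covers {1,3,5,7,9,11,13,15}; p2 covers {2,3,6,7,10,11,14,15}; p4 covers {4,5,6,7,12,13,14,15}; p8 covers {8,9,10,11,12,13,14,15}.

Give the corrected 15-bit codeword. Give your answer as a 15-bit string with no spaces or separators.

s1 (pos 1,3,5,7,9,11,13,15): 0⊕0⊕1⊕0⊕0⊕0⊕0⊕0 = 1
s2 (pos 2,3,6,7,10,11,14,15): 1⊕0⊕0⊕0⊕0⊕0⊕1⊕0 = 0
s4 (pos 4,5,6,7,12,13,14,15): 0⊕1⊕0⊕0⊕1⊕0⊕1⊕0 = 1
s8 (pos 8,9,10,11,12,13,14,15): 1⊕0⊕0⊕0⊕1⊕0⊕1⊕0 = 1
Syndrome s8…s1 = 1101 → error at position 13.
Flip position 13: 010010010001010 → 010010010001110

010010010001110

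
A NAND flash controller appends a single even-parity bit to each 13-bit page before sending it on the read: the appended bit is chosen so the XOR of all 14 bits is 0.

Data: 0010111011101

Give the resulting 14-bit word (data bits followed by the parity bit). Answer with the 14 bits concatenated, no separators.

XOR of the 13 data bits: 0⊕0⊕1⊕0⊕1⊕1⊕1⊕0⊕1⊕1⊕1⊕0⊕1 = 0
Parity bit = 0 (so all 14 bits XOR to 0).

00101110111010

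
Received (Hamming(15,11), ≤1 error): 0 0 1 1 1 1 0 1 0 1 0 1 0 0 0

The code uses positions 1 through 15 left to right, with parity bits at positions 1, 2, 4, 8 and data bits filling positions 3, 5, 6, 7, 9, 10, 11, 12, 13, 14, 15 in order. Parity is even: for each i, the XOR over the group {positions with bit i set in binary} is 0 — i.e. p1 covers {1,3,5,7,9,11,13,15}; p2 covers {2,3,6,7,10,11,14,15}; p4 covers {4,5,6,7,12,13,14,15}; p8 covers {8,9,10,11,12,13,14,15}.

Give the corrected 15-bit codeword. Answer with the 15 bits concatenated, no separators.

s1 (pos 1,3,5,7,9,11,13,15): 0⊕1⊕1⊕0⊕0⊕0⊕0⊕0 = 0
s2 (pos 2,3,6,7,10,11,14,15): 0⊕1⊕1⊕0⊕1⊕0⊕0⊕0 = 1
s4 (pos 4,5,6,7,12,13,14,15): 1⊕1⊕1⊕0⊕1⊕0⊕0⊕0 = 0
s8 (pos 8,9,10,11,12,13,14,15): 1⊕0⊕1⊕0⊕1⊕0⊕0⊕0 = 1
Syndrome s8…s1 = 1010 → error at position 10.
Flip position 10: 001111010101000 → 001111010001000

001111010001000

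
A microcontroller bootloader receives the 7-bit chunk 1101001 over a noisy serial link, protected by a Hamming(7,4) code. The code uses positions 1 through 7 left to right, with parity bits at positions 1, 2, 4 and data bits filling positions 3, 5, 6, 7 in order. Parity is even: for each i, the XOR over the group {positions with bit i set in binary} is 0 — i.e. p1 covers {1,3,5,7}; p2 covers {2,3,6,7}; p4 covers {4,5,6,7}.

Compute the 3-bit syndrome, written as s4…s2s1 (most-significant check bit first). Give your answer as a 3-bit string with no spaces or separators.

s1 (pos 1,3,5,7): 1⊕0⊕0⊕1 = 0
s2 (pos 2,3,6,7): 1⊕0⊕0⊕1 = 0
s4 (pos 4,5,6,7): 1⊕0⊕0⊕1 = 0
Syndrome s4…s1 = 000 → no error.

000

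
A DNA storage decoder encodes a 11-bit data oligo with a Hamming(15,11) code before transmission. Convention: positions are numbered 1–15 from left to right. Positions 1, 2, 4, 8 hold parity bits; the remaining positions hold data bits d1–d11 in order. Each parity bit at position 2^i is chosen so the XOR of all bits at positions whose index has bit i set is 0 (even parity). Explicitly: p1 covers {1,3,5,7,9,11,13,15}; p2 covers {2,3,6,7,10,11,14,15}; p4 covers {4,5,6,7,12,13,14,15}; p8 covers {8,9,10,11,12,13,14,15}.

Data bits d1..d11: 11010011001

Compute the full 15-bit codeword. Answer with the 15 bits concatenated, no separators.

Place data at non-parity positions: p1 p2 1 p4 1 0 1 p8 0 0 1 1 0 0 1
p1 (pos 1,3,5,7,9,11,13,15): XOR of data positions = 1⊕1⊕1⊕0⊕1⊕0⊕1 = 1
p2 (pos 2,3,6,7,10,11,14,15): XOR of data positions = 1⊕0⊕1⊕0⊕1⊕0⊕1 = 0
p4 (pos 4,5,6,7,12,13,14,15): XOR of data positions = 1⊕0⊕1⊕1⊕0⊕0⊕1 = 0
p8 (pos 8,9,10,11,12,13,14,15): XOR of data positions = 0⊕0⊕1⊕1⊕0⊕0⊕1 = 1
Codeword: 101010110011001

101010110011001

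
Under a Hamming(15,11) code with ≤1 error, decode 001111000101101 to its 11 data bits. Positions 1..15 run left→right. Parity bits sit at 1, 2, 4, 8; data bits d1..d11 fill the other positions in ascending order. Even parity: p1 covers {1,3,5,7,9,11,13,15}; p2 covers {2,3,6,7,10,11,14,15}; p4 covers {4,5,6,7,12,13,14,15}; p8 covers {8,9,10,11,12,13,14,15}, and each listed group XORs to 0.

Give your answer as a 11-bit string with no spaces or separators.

11100101101

s1 (pos 1,3,5,7,9,11,13,15): 0⊕1⊕1⊕0⊕0⊕0⊕1⊕1 = 0
s2 (pos 2,3,6,7,10,11,14,15): 0⊕1⊕1⊕0⊕1⊕0⊕0⊕1 = 0
s4 (pos 4,5,6,7,12,13,14,15): 1⊕1⊕1⊕0⊕1⊕1⊕0⊕1 = 0
s8 (pos 8,9,10,11,12,13,14,15): 0⊕0⊕1⊕0⊕1⊕1⊕0⊕1 = 0
Syndrome s8…s1 = 0000 → no error.
Read data bits from positions 3,5,6,7,9,10,11,12,13,14,15: 11100101101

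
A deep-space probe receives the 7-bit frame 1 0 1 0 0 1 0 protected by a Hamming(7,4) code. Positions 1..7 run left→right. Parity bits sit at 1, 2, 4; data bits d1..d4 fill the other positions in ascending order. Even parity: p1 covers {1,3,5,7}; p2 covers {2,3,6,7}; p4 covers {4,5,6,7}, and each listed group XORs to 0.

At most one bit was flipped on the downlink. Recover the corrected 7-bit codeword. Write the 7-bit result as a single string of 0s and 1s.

1011010

s1 (pos 1,3,5,7): 1⊕1⊕0⊕0 = 0
s2 (pos 2,3,6,7): 0⊕1⊕1⊕0 = 0
s4 (pos 4,5,6,7): 0⊕0⊕1⊕0 = 1
Syndrome s4…s1 = 100 → error at position 4.
Flip position 4: 1010010 → 1011010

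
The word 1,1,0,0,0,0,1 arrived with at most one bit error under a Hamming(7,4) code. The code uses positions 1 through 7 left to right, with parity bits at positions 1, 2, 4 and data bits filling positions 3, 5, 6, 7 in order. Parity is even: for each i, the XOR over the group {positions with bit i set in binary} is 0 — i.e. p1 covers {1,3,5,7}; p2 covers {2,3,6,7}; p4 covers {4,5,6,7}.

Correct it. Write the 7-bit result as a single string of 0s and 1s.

1101001

s1 (pos 1,3,5,7): 1⊕0⊕0⊕1 = 0
s2 (pos 2,3,6,7): 1⊕0⊕0⊕1 = 0
s4 (pos 4,5,6,7): 0⊕0⊕0⊕1 = 1
Syndrome s4…s1 = 100 → error at position 4.
Flip position 4: 1100001 → 1101001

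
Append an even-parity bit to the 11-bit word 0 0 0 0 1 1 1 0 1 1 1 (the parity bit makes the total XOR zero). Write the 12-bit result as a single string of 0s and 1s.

000011101110

XOR of the 11 data bits: 0⊕0⊕0⊕0⊕1⊕1⊕1⊕0⊕1⊕1⊕1 = 0
Parity bit = 0 (so all 12 bits XOR to 0).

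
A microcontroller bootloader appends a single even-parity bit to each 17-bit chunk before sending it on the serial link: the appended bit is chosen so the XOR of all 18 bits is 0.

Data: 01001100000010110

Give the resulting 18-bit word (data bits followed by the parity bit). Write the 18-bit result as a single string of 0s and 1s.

XOR of the 17 data bits: 0⊕1⊕0⊕0⊕1⊕1⊕0⊕0⊕0⊕0⊕0⊕0⊕1⊕0⊕1⊕1⊕0 = 0
Parity bit = 0 (so all 18 bits XOR to 0).

010011000000101100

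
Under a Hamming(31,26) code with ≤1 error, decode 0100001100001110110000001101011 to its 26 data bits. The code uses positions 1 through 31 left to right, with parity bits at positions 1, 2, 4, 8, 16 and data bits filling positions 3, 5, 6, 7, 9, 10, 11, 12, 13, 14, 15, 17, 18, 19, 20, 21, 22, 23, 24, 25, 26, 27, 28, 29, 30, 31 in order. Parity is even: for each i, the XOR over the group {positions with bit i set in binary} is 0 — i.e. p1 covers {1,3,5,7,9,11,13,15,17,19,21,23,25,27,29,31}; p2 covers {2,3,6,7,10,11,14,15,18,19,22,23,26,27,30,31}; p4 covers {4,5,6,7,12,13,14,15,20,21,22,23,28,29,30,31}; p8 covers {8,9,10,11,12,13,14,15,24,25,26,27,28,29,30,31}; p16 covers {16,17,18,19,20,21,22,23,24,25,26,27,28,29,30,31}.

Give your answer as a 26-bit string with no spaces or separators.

00010000111110000001100011

s1 (pos 1,3,5,7,9,11,13,15,17,19,21,23,25,27,29,31): 0⊕0⊕0⊕1⊕0⊕0⊕1⊕1⊕1⊕0⊕0⊕0⊕1⊕0⊕0⊕1 = 0
s2 (pos 2,3,6,7,10,11,14,15,18,19,22,23,26,27,30,31): 1⊕0⊕0⊕1⊕0⊕0⊕1⊕1⊕1⊕0⊕0⊕0⊕1⊕0⊕1⊕1 = 0
s4 (pos 4,5,6,7,12,13,14,15,20,21,22,23,28,29,30,31): 0⊕0⊕0⊕1⊕0⊕1⊕1⊕1⊕0⊕0⊕0⊕0⊕1⊕0⊕1⊕1 = 1
s8 (pos 8,9,10,11,12,13,14,15,24,25,26,27,28,29,30,31): 1⊕0⊕0⊕0⊕0⊕1⊕1⊕1⊕0⊕1⊕1⊕0⊕1⊕0⊕1⊕1 = 1
s16 (pos 16,17,18,19,20,21,22,23,24,25,26,27,28,29,30,31): 0⊕1⊕1⊕0⊕0⊕0⊕0⊕0⊕0⊕1⊕1⊕0⊕1⊕0⊕1⊕1 = 1
Syndrome s16…s1 = 11100 → error at position 28.
Flip position 28: 0100001100001110110000001101011 → 0100001100001110110000001100011
Read data bits from positions 3,5,6,7,9,10,11,12,13,14,15,17,18,19,20,21,22,23,24,25,26,27,28,29,30,31: 00010000111110000001100011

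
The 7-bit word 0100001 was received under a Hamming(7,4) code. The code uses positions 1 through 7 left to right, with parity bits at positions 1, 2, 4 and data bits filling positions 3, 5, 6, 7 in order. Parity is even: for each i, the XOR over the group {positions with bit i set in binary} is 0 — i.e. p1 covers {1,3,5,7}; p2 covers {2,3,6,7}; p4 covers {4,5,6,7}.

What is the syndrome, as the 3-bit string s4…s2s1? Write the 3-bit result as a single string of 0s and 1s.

s1 (pos 1,3,5,7): 0⊕0⊕0⊕1 = 1
s2 (pos 2,3,6,7): 1⊕0⊕0⊕1 = 0
s4 (pos 4,5,6,7): 0⊕0⊕0⊕1 = 1
Syndrome s4…s1 = 101 → error at position 5.

101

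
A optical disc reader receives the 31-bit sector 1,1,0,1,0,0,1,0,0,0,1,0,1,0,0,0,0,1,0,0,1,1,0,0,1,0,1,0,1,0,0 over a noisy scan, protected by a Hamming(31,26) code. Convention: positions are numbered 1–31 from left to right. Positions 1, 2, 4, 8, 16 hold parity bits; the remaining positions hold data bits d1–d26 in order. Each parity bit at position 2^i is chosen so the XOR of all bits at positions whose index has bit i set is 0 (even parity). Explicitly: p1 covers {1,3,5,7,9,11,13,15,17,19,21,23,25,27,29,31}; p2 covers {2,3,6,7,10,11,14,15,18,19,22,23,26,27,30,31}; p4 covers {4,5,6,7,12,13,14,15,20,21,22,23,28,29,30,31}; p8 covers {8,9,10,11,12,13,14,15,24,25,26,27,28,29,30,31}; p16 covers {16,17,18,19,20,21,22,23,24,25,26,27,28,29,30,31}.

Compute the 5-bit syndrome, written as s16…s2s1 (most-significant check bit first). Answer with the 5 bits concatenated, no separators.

s1 (pos 1,3,5,7,9,11,13,15,17,19,21,23,25,27,29,31): 1⊕0⊕0⊕1⊕0⊕1⊕1⊕0⊕0⊕0⊕1⊕0⊕1⊕1⊕1⊕0 = 0
s2 (pos 2,3,6,7,10,11,14,15,18,19,22,23,26,27,30,31): 1⊕0⊕0⊕1⊕0⊕1⊕0⊕0⊕1⊕0⊕1⊕0⊕0⊕1⊕0⊕0 = 0
s4 (pos 4,5,6,7,12,13,14,15,20,21,22,23,28,29,30,31): 1⊕0⊕0⊕1⊕0⊕1⊕0⊕0⊕0⊕1⊕1⊕0⊕0⊕1⊕0⊕0 = 0
s8 (pos 8,9,10,11,12,13,14,15,24,25,26,27,28,29,30,31): 0⊕0⊕0⊕1⊕0⊕1⊕0⊕0⊕0⊕1⊕0⊕1⊕0⊕1⊕0⊕0 = 1
s16 (pos 16,17,18,19,20,21,22,23,24,25,26,27,28,29,30,31): 0⊕0⊕1⊕0⊕0⊕1⊕1⊕0⊕0⊕1⊕0⊕1⊕0⊕1⊕0⊕0 = 0
Syndrome s16…s1 = 01000 → error at position 8.

01000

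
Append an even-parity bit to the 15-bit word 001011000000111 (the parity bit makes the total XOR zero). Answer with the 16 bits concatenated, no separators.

XOR of the 15 data bits: 0⊕0⊕1⊕0⊕1⊕1⊕0⊕0⊕0⊕0⊕0⊕0⊕1⊕1⊕1 = 0
Parity bit = 0 (so all 16 bits XOR to 0).

0010110000001110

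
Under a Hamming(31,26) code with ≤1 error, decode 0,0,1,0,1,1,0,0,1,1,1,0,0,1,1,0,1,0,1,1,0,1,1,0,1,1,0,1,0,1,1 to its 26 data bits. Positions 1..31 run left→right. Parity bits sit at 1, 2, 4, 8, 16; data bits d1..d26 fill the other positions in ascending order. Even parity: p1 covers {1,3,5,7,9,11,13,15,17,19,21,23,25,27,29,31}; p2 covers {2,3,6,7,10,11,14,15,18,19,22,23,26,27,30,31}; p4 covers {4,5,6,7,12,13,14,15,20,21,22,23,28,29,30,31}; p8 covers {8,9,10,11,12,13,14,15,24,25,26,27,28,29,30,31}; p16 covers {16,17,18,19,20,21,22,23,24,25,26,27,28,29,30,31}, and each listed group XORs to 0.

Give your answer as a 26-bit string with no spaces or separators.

s1 (pos 1,3,5,7,9,11,13,15,17,19,21,23,25,27,29,31): 0⊕1⊕1⊕0⊕1⊕1⊕0⊕1⊕1⊕1⊕0⊕1⊕1⊕0⊕0⊕1 = 0
s2 (pos 2,3,6,7,10,11,14,15,18,19,22,23,26,27,30,31): 0⊕1⊕1⊕0⊕1⊕1⊕1⊕1⊕0⊕1⊕1⊕1⊕1⊕0⊕1⊕1 = 0
s4 (pos 4,5,6,7,12,13,14,15,20,21,22,23,28,29,30,31): 0⊕1⊕1⊕0⊕0⊕0⊕1⊕1⊕1⊕0⊕1⊕1⊕1⊕0⊕1⊕1 = 0
s8 (pos 8,9,10,11,12,13,14,15,24,25,26,27,28,29,30,31): 0⊕1⊕1⊕1⊕0⊕0⊕1⊕1⊕0⊕1⊕1⊕0⊕1⊕0⊕1⊕1 = 0
s16 (pos 16,17,18,19,20,21,22,23,24,25,26,27,28,29,30,31): 0⊕1⊕0⊕1⊕1⊕0⊕1⊕1⊕0⊕1⊕1⊕0⊕1⊕0⊕1⊕1 = 0
Syndrome s16…s1 = 00000 → no error.
Read data bits from positions 3,5,6,7,9,10,11,12,13,14,15,17,18,19,20,21,22,23,24,25,26,27,28,29,30,31: 11101110011101101101101011

11101110011101101101101011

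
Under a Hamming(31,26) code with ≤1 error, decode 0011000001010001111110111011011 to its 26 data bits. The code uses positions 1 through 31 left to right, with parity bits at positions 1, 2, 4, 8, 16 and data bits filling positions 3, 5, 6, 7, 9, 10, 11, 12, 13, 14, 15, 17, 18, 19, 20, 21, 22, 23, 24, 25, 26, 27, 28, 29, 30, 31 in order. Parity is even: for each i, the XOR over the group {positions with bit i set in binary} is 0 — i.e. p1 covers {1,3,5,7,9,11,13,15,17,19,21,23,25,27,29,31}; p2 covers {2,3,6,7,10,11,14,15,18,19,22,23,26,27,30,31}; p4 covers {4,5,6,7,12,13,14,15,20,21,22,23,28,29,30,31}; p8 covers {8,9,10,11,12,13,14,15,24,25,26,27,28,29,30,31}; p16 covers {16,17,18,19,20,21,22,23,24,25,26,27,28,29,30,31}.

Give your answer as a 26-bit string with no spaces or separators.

s1 (pos 1,3,5,7,9,11,13,15,17,19,21,23,25,27,29,31): 0⊕1⊕0⊕0⊕0⊕0⊕0⊕0⊕1⊕1⊕1⊕1⊕1⊕1⊕0⊕1 = 0
s2 (pos 2,3,6,7,10,11,14,15,18,19,22,23,26,27,30,31): 0⊕1⊕0⊕0⊕1⊕0⊕0⊕0⊕1⊕1⊕0⊕1⊕0⊕1⊕1⊕1 = 0
s4 (pos 4,5,6,7,12,13,14,15,20,21,22,23,28,29,30,31): 1⊕0⊕0⊕0⊕1⊕0⊕0⊕0⊕1⊕1⊕0⊕1⊕1⊕0⊕1⊕1 = 0
s8 (pos 8,9,10,11,12,13,14,15,24,25,26,27,28,29,30,31): 0⊕0⊕1⊕0⊕1⊕0⊕0⊕0⊕1⊕1⊕0⊕1⊕1⊕0⊕1⊕1 = 0
s16 (pos 16,17,18,19,20,21,22,23,24,25,26,27,28,29,30,31): 1⊕1⊕1⊕1⊕1⊕1⊕0⊕1⊕1⊕1⊕0⊕1⊕1⊕0⊕1⊕1 = 1
Syndrome s16…s1 = 10000 → error at position 16.
Flip position 16: 0011000001010001111110111011011 → 0011000001010000111110111011011
Read data bits from positions 3,5,6,7,9,10,11,12,13,14,15,17,18,19,20,21,22,23,24,25,26,27,28,29,30,31: 10000101000111110111011011

10000101000111110111011011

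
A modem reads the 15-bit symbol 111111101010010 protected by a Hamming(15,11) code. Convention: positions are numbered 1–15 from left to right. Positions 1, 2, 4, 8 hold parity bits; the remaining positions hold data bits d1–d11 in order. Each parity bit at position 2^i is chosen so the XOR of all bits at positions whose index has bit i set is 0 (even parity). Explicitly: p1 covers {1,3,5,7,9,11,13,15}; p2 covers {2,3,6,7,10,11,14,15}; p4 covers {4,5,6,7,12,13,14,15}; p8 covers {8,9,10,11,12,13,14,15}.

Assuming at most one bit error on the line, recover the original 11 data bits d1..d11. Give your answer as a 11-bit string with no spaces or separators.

s1 (pos 1,3,5,7,9,11,13,15): 1⊕1⊕1⊕1⊕1⊕1⊕0⊕0 = 0
s2 (pos 2,3,6,7,10,11,14,15): 1⊕1⊕1⊕1⊕0⊕1⊕1⊕0 = 0
s4 (pos 4,5,6,7,12,13,14,15): 1⊕1⊕1⊕1⊕0⊕0⊕1⊕0 = 1
s8 (pos 8,9,10,11,12,13,14,15): 0⊕1⊕0⊕1⊕0⊕0⊕1⊕0 = 1
Syndrome s8…s1 = 1100 → error at position 12.
Flip position 12: 111111101010010 → 111111101011010
Read data bits from positions 3,5,6,7,9,10,11,12,13,14,15: 11111011010

11111011010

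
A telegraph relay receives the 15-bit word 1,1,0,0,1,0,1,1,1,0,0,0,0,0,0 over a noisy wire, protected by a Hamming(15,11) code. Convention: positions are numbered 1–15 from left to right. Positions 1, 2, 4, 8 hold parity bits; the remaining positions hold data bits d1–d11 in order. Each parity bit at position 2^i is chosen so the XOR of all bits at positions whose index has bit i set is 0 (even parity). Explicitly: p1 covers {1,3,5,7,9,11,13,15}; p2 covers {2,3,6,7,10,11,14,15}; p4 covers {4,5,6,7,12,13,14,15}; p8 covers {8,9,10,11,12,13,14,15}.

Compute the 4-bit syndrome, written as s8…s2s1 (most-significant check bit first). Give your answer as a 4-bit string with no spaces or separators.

s1 (pos 1,3,5,7,9,11,13,15): 1⊕0⊕1⊕1⊕1⊕0⊕0⊕0 = 0
s2 (pos 2,3,6,7,10,11,14,15): 1⊕0⊕0⊕1⊕0⊕0⊕0⊕0 = 0
s4 (pos 4,5,6,7,12,13,14,15): 0⊕1⊕0⊕1⊕0⊕0⊕0⊕0 = 0
s8 (pos 8,9,10,11,12,13,14,15): 1⊕1⊕0⊕0⊕0⊕0⊕0⊕0 = 0
Syndrome s8…s1 = 0000 → no error.

0000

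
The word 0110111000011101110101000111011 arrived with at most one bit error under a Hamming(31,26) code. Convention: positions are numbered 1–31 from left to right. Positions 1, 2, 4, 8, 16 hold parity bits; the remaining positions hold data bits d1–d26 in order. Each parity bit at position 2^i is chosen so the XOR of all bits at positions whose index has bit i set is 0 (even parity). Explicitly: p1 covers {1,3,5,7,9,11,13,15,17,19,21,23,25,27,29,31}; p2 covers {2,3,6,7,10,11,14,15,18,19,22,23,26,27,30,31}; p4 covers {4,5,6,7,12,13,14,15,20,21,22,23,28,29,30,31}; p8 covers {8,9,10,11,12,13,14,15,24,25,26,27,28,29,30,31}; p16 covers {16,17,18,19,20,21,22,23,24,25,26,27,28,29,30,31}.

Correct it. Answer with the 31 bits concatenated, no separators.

0110110000011101110101000111011

s1 (pos 1,3,5,7,9,11,13,15,17,19,21,23,25,27,29,31): 0⊕1⊕1⊕1⊕0⊕0⊕1⊕0⊕1⊕0⊕0⊕0⊕0⊕1⊕0⊕1 = 1
s2 (pos 2,3,6,7,10,11,14,15,18,19,22,23,26,27,30,31): 1⊕1⊕1⊕1⊕0⊕0⊕1⊕0⊕1⊕0⊕1⊕0⊕1⊕1⊕1⊕1 = 1
s4 (pos 4,5,6,7,12,13,14,15,20,21,22,23,28,29,30,31): 0⊕1⊕1⊕1⊕1⊕1⊕1⊕0⊕1⊕0⊕1⊕0⊕1⊕0⊕1⊕1 = 1
s8 (pos 8,9,10,11,12,13,14,15,24,25,26,27,28,29,30,31): 0⊕0⊕0⊕0⊕1⊕1⊕1⊕0⊕0⊕0⊕1⊕1⊕1⊕0⊕1⊕1 = 0
s16 (pos 16,17,18,19,20,21,22,23,24,25,26,27,28,29,30,31): 1⊕1⊕1⊕0⊕1⊕0⊕1⊕0⊕0⊕0⊕1⊕1⊕1⊕0⊕1⊕1 = 0
Syndrome s16…s1 = 00111 → error at position 7.
Flip position 7: 0110111000011101110101000111011 → 0110110000011101110101000111011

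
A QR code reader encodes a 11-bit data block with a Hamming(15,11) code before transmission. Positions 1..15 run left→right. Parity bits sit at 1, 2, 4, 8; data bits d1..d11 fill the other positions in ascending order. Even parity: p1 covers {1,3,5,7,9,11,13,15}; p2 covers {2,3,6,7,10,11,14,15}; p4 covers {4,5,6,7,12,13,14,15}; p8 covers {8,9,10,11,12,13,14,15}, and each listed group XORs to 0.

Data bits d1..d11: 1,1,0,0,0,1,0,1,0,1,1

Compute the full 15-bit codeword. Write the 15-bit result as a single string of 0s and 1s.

101010000101011

Place data at non-parity positions: p1 p2 1 p4 1 0 0 p8 0 1 0 1 0 1 1
p1 (pos 1,3,5,7,9,11,13,15): XOR of data positions = 1⊕1⊕0⊕0⊕0⊕0⊕1 = 1
p2 (pos 2,3,6,7,10,11,14,15): XOR of data positions = 1⊕0⊕0⊕1⊕0⊕1⊕1 = 0
p4 (pos 4,5,6,7,12,13,14,15): XOR of data positions = 1⊕0⊕0⊕1⊕0⊕1⊕1 = 0
p8 (pos 8,9,10,11,12,13,14,15): XOR of data positions = 0⊕1⊕0⊕1⊕0⊕1⊕1 = 0
Codeword: 101010000101011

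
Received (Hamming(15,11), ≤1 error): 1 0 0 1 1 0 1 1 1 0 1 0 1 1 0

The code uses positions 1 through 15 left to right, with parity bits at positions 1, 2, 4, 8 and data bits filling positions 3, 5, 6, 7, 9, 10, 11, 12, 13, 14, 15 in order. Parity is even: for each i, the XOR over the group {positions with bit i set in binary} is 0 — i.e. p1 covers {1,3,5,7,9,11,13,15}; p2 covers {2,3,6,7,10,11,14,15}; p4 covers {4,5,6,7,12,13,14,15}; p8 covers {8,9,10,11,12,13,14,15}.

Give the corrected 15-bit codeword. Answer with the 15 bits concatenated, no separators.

100110111010100

s1 (pos 1,3,5,7,9,11,13,15): 1⊕0⊕1⊕1⊕1⊕1⊕1⊕0 = 0
s2 (pos 2,3,6,7,10,11,14,15): 0⊕0⊕0⊕1⊕0⊕1⊕1⊕0 = 1
s4 (pos 4,5,6,7,12,13,14,15): 1⊕1⊕0⊕1⊕0⊕1⊕1⊕0 = 1
s8 (pos 8,9,10,11,12,13,14,15): 1⊕1⊕0⊕1⊕0⊕1⊕1⊕0 = 1
Syndrome s8…s1 = 1110 → error at position 14.
Flip position 14: 100110111010110 → 100110111010100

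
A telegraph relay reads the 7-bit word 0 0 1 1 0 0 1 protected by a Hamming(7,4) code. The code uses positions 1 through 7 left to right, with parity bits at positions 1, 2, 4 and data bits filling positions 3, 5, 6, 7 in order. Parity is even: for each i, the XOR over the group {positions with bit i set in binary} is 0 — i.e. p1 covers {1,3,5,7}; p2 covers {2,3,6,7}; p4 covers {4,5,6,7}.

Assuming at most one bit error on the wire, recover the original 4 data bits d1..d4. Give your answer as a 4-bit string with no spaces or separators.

1001

s1 (pos 1,3,5,7): 0⊕1⊕0⊕1 = 0
s2 (pos 2,3,6,7): 0⊕1⊕0⊕1 = 0
s4 (pos 4,5,6,7): 1⊕0⊕0⊕1 = 0
Syndrome s4…s1 = 000 → no error.
Read data bits from positions 3,5,6,7: 1001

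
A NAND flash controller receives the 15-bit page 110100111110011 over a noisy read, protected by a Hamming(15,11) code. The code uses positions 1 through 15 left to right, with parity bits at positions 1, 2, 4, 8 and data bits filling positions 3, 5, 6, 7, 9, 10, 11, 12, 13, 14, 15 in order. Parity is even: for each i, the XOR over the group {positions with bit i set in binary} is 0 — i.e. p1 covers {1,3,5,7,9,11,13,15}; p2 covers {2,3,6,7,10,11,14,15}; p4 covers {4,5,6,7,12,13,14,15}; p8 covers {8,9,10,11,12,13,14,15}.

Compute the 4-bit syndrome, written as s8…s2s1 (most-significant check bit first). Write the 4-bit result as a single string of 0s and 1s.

s1 (pos 1,3,5,7,9,11,13,15): 1⊕0⊕0⊕1⊕1⊕1⊕0⊕1 = 1
s2 (pos 2,3,6,7,10,11,14,15): 1⊕0⊕0⊕1⊕1⊕1⊕1⊕1 = 0
s4 (pos 4,5,6,7,12,13,14,15): 1⊕0⊕0⊕1⊕0⊕0⊕1⊕1 = 0
s8 (pos 8,9,10,11,12,13,14,15): 1⊕1⊕1⊕1⊕0⊕0⊕1⊕1 = 0
Syndrome s8…s1 = 0001 → error at position 1.

0001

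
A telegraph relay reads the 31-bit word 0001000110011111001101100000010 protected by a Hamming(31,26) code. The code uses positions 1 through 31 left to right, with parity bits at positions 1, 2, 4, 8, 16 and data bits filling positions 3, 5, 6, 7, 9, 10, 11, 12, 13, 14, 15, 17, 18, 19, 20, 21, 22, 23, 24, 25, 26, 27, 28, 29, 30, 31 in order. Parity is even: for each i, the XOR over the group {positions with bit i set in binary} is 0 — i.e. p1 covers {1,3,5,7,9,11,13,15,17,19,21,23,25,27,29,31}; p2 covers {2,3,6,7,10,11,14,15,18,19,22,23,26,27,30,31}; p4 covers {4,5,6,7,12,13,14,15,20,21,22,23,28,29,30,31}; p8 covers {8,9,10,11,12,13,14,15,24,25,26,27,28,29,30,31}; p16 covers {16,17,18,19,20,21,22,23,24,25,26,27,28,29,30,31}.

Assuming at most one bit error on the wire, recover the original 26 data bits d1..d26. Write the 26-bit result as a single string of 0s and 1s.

00001001011001101100000010

s1 (pos 1,3,5,7,9,11,13,15,17,19,21,23,25,27,29,31): 0⊕0⊕0⊕0⊕1⊕0⊕1⊕1⊕0⊕1⊕0⊕1⊕0⊕0⊕0⊕0 = 1
s2 (pos 2,3,6,7,10,11,14,15,18,19,22,23,26,27,30,31): 0⊕0⊕0⊕0⊕0⊕0⊕1⊕1⊕0⊕1⊕1⊕1⊕0⊕0⊕1⊕0 = 0
s4 (pos 4,5,6,7,12,13,14,15,20,21,22,23,28,29,30,31): 1⊕0⊕0⊕0⊕1⊕1⊕1⊕1⊕1⊕0⊕1⊕1⊕0⊕0⊕1⊕0 = 1
s8 (pos 8,9,10,11,12,13,14,15,24,25,26,27,28,29,30,31): 1⊕1⊕0⊕0⊕1⊕1⊕1⊕1⊕0⊕0⊕0⊕0⊕0⊕0⊕1⊕0 = 1
s16 (pos 16,17,18,19,20,21,22,23,24,25,26,27,28,29,30,31): 1⊕0⊕0⊕1⊕1⊕0⊕1⊕1⊕0⊕0⊕0⊕0⊕0⊕0⊕1⊕0 = 0
Syndrome s16…s1 = 01101 → error at position 13.
Flip position 13: 0001000110011111001101100000010 → 0001000110010111001101100000010
Read data bits from positions 3,5,6,7,9,10,11,12,13,14,15,17,18,19,20,21,22,23,24,25,26,27,28,29,30,31: 00001001011001101100000010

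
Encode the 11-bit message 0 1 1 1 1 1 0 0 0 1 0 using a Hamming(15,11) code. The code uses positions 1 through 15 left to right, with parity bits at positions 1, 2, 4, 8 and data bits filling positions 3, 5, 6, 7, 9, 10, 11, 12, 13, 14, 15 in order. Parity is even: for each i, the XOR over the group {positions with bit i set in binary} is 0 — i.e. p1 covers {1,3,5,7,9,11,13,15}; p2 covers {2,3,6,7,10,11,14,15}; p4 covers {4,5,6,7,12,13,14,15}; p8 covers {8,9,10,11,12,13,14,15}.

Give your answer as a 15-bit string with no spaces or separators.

100011111100010

Place data at non-parity positions: p1 p2 0 p4 1 1 1 p8 1 1 0 0 0 1 0
p1 (pos 1,3,5,7,9,11,13,15): XOR of data positions = 0⊕1⊕1⊕1⊕0⊕0⊕0 = 1
p2 (pos 2,3,6,7,10,11,14,15): XOR of data positions = 0⊕1⊕1⊕1⊕0⊕1⊕0 = 0
p4 (pos 4,5,6,7,12,13,14,15): XOR of data positions = 1⊕1⊕1⊕0⊕0⊕1⊕0 = 0
p8 (pos 8,9,10,11,12,13,14,15): XOR of data positions = 1⊕1⊕0⊕0⊕0⊕1⊕0 = 1
Codeword: 100011111100010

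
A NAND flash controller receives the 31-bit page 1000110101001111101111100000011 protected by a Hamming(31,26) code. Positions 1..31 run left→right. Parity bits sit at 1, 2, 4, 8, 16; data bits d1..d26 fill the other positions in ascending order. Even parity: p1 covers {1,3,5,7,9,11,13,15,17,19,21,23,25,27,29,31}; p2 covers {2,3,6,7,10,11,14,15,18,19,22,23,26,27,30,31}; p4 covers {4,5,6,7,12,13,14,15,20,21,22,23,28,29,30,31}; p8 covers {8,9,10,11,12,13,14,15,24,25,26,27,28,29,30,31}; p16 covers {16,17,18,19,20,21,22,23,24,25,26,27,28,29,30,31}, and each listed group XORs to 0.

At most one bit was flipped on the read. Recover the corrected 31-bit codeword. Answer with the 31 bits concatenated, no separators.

s1 (pos 1,3,5,7,9,11,13,15,17,19,21,23,25,27,29,31): 1⊕0⊕1⊕0⊕0⊕0⊕1⊕1⊕1⊕1⊕1⊕1⊕0⊕0⊕0⊕1 = 1
s2 (pos 2,3,6,7,10,11,14,15,18,19,22,23,26,27,30,31): 0⊕0⊕1⊕0⊕1⊕0⊕1⊕1⊕0⊕1⊕1⊕1⊕0⊕0⊕1⊕1 = 1
s4 (pos 4,5,6,7,12,13,14,15,20,21,22,23,28,29,30,31): 0⊕1⊕1⊕0⊕0⊕1⊕1⊕1⊕1⊕1⊕1⊕1⊕0⊕0⊕1⊕1 = 1
s8 (pos 8,9,10,11,12,13,14,15,24,25,26,27,28,29,30,31): 1⊕0⊕1⊕0⊕0⊕1⊕1⊕1⊕0⊕0⊕0⊕0⊕0⊕0⊕1⊕1 = 1
s16 (pos 16,17,18,19,20,21,22,23,24,25,26,27,28,29,30,31): 1⊕1⊕0⊕1⊕1⊕1⊕1⊕1⊕0⊕0⊕0⊕0⊕0⊕0⊕1⊕1 = 1
Syndrome s16…s1 = 11111 → error at position 31.
Flip position 31: 1000110101001111101111100000011 → 1000110101001111101111100000010

1000110101001111101111100000010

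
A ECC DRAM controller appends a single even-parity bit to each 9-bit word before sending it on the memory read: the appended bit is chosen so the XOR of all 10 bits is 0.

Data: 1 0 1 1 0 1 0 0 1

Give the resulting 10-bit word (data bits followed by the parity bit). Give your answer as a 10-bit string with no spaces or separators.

1011010011

XOR of the 9 data bits: 1⊕0⊕1⊕1⊕0⊕1⊕0⊕0⊕1 = 1
Parity bit = 1 (so all 10 bits XOR to 0).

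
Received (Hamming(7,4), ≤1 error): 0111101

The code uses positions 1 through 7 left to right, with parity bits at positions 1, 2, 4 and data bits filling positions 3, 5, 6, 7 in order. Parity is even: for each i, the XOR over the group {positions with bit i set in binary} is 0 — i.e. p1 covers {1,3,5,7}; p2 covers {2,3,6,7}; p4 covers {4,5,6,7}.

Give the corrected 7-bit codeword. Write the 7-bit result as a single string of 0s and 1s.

0111100

s1 (pos 1,3,5,7): 0⊕1⊕1⊕1 = 1
s2 (pos 2,3,6,7): 1⊕1⊕0⊕1 = 1
s4 (pos 4,5,6,7): 1⊕1⊕0⊕1 = 1
Syndrome s4…s1 = 111 → error at position 7.
Flip position 7: 0111101 → 0111100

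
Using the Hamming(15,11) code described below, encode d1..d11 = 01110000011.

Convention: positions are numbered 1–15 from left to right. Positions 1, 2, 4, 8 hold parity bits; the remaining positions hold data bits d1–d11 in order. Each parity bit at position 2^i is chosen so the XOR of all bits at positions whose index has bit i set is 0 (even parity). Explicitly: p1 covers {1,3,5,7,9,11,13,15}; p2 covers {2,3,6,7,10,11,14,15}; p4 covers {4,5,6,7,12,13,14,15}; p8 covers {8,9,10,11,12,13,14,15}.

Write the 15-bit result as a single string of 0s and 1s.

Place data at non-parity positions: p1 p2 0 p4 1 1 1 p8 0 0 0 0 0 1 1
p1 (pos 1,3,5,7,9,11,13,15): XOR of data positions = 0⊕1⊕1⊕0⊕0⊕0⊕1 = 1
p2 (pos 2,3,6,7,10,11,14,15): XOR of data positions = 0⊕1⊕1⊕0⊕0⊕1⊕1 = 0
p4 (pos 4,5,6,7,12,13,14,15): XOR of data positions = 1⊕1⊕1⊕0⊕0⊕1⊕1 = 1
p8 (pos 8,9,10,11,12,13,14,15): XOR of data positions = 0⊕0⊕0⊕0⊕0⊕1⊕1 = 0
Codeword: 100111100000011

100111100000011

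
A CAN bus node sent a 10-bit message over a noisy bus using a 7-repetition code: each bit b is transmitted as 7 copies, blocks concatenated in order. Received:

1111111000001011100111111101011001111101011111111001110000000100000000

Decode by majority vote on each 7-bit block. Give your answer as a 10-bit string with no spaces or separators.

1011111000

Block 1 (1111111): 7 ones → 1
Block 2 (0000010): 1 one → 0
Block 3 (1110011): 5 ones → 1
Block 4 (1111101): 6 ones → 1
Block 5 (0110011): 4 ones → 1
Block 6 (1110101): 5 ones → 1
Block 7 (1111111): 7 ones → 1
Block 8 (0011100): 3 ones → 0
Block 9 (0000010): 1 one → 0
Block 10 (0000000): 0 ones → 0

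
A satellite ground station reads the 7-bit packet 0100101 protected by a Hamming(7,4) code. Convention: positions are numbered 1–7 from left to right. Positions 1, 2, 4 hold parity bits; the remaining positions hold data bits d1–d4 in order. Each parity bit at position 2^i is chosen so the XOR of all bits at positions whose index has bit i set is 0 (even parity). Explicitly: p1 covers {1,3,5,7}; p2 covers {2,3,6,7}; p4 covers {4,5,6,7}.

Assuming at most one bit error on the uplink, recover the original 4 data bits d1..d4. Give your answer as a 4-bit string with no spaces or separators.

s1 (pos 1,3,5,7): 0⊕0⊕1⊕1 = 0
s2 (pos 2,3,6,7): 1⊕0⊕0⊕1 = 0
s4 (pos 4,5,6,7): 0⊕1⊕0⊕1 = 0
Syndrome s4…s1 = 000 → no error.
Read data bits from positions 3,5,6,7: 0101

0101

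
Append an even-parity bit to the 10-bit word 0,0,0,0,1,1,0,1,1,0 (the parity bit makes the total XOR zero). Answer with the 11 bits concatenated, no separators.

XOR of the 10 data bits: 0⊕0⊕0⊕0⊕1⊕1⊕0⊕1⊕1⊕0 = 0
Parity bit = 0 (so all 11 bits XOR to 0).

00001101100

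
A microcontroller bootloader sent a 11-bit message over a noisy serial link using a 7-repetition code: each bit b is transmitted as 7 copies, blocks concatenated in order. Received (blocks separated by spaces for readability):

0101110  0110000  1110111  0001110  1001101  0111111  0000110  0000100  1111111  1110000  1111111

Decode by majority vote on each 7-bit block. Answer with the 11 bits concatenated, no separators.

10101100101

Block 1 (0101110): 4 ones → 1
Block 2 (0110000): 2 ones → 0
Block 3 (1110111): 6 ones → 1
Block 4 (0001110): 3 ones → 0
Block 5 (1001101): 4 ones → 1
Block 6 (0111111): 6 ones → 1
Block 7 (0000110): 2 ones → 0
Block 8 (0000100): 1 one → 0
Block 9 (1111111): 7 ones → 1
Block 10 (1110000): 3 ones → 0
Block 11 (1111111): 7 ones → 1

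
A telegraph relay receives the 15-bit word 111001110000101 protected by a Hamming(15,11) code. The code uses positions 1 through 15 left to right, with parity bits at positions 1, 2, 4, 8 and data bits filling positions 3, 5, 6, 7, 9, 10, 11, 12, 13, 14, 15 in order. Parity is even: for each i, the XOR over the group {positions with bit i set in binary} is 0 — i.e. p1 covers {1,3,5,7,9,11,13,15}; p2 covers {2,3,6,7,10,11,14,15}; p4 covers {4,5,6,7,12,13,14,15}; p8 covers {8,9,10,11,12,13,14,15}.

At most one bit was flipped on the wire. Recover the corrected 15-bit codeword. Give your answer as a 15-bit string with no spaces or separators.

s1 (pos 1,3,5,7,9,11,13,15): 1⊕1⊕0⊕1⊕0⊕0⊕1⊕1 = 1
s2 (pos 2,3,6,7,10,11,14,15): 1⊕1⊕1⊕1⊕0⊕0⊕0⊕1 = 1
s4 (pos 4,5,6,7,12,13,14,15): 0⊕0⊕1⊕1⊕0⊕1⊕0⊕1 = 0
s8 (pos 8,9,10,11,12,13,14,15): 1⊕0⊕0⊕0⊕0⊕1⊕0⊕1 = 1
Syndrome s8…s1 = 1011 → error at position 11.
Flip position 11: 111001110000101 → 111001110010101

111001110010101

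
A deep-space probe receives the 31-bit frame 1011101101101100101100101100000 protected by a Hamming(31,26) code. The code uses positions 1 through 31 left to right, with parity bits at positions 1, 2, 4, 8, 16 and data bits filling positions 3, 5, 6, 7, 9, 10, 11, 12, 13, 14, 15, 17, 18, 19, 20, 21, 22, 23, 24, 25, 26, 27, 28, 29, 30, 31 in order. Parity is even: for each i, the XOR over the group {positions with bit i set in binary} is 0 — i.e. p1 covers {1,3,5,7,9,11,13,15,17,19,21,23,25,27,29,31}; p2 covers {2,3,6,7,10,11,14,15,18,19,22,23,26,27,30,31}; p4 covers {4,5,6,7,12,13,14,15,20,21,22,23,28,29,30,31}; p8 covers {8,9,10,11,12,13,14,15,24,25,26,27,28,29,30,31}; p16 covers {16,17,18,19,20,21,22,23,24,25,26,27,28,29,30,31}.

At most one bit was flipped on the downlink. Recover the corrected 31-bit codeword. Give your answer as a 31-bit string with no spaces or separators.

s1 (pos 1,3,5,7,9,11,13,15,17,19,21,23,25,27,29,31): 1⊕1⊕1⊕1⊕0⊕1⊕1⊕0⊕1⊕1⊕0⊕1⊕1⊕0⊕0⊕0 = 0
s2 (pos 2,3,6,7,10,11,14,15,18,19,22,23,26,27,30,31): 0⊕1⊕0⊕1⊕1⊕1⊕1⊕0⊕0⊕1⊕0⊕1⊕1⊕0⊕0⊕0 = 0
s4 (pos 4,5,6,7,12,13,14,15,20,21,22,23,28,29,30,31): 1⊕1⊕0⊕1⊕0⊕1⊕1⊕0⊕1⊕0⊕0⊕1⊕0⊕0⊕0⊕0 = 1
s8 (pos 8,9,10,11,12,13,14,15,24,25,26,27,28,29,30,31): 1⊕0⊕1⊕1⊕0⊕1⊕1⊕0⊕0⊕1⊕1⊕0⊕0⊕0⊕0⊕0 = 1
s16 (pos 16,17,18,19,20,21,22,23,24,25,26,27,28,29,30,31): 0⊕1⊕0⊕1⊕1⊕0⊕0⊕1⊕0⊕1⊕1⊕0⊕0⊕0⊕0⊕0 = 0
Syndrome s16…s1 = 01100 → error at position 12.
Flip position 12: 1011101101101100101100101100000 → 1011101101111100101100101100000

1011101101111100101100101100000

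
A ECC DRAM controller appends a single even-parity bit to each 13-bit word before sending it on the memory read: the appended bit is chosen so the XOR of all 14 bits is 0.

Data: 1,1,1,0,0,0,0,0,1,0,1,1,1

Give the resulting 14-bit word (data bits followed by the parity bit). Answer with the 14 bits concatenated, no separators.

11100000101111

XOR of the 13 data bits: 1⊕1⊕1⊕0⊕0⊕0⊕0⊕0⊕1⊕0⊕1⊕1⊕1 = 1
Parity bit = 1 (so all 14 bits XOR to 0).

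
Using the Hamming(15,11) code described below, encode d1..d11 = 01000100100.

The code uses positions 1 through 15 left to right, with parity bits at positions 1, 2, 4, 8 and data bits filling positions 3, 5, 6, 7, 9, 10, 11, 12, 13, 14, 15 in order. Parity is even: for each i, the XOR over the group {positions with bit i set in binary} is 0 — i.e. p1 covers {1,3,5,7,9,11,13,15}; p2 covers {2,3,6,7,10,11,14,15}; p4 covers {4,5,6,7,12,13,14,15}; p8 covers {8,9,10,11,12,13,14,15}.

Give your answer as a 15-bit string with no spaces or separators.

Place data at non-parity positions: p1 p2 0 p4 1 0 0 p8 0 1 0 0 1 0 0
p1 (pos 1,3,5,7,9,11,13,15): XOR of data positions = 0⊕1⊕0⊕0⊕0⊕1⊕0 = 0
p2 (pos 2,3,6,7,10,11,14,15): XOR of data positions = 0⊕0⊕0⊕1⊕0⊕0⊕0 = 1
p4 (pos 4,5,6,7,12,13,14,15): XOR of data positions = 1⊕0⊕0⊕0⊕1⊕0⊕0 = 0
p8 (pos 8,9,10,11,12,13,14,15): XOR of data positions = 0⊕1⊕0⊕0⊕1⊕0⊕0 = 0
Codeword: 010010000100100

010010000100100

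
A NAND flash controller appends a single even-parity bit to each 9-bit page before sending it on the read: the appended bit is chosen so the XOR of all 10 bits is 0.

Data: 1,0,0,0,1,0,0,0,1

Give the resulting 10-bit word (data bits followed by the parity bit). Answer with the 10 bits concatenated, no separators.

1000100011

XOR of the 9 data bits: 1⊕0⊕0⊕0⊕1⊕0⊕0⊕0⊕1 = 1
Parity bit = 1 (so all 10 bits XOR to 0).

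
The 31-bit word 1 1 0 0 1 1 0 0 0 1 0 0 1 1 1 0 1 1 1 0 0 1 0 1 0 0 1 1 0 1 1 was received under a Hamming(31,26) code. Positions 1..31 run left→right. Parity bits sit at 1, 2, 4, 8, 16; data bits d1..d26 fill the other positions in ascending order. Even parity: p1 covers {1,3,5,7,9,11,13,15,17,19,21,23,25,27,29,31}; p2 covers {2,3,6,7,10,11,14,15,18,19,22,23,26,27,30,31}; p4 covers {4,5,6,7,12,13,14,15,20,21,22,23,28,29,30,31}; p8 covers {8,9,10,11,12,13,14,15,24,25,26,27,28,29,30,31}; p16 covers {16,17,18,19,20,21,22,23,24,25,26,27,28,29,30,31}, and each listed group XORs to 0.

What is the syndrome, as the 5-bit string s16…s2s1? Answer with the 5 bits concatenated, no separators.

s1 (pos 1,3,5,7,9,11,13,15,17,19,21,23,25,27,29,31): 1⊕0⊕1⊕0⊕0⊕0⊕1⊕1⊕1⊕1⊕0⊕0⊕0⊕1⊕0⊕1 = 0
s2 (pos 2,3,6,7,10,11,14,15,18,19,22,23,26,27,30,31): 1⊕0⊕1⊕0⊕1⊕0⊕1⊕1⊕1⊕1⊕1⊕0⊕0⊕1⊕1⊕1 = 1
s4 (pos 4,5,6,7,12,13,14,15,20,21,22,23,28,29,30,31): 0⊕1⊕1⊕0⊕0⊕1⊕1⊕1⊕0⊕0⊕1⊕0⊕1⊕0⊕1⊕1 = 1
s8 (pos 8,9,10,11,12,13,14,15,24,25,26,27,28,29,30,31): 0⊕0⊕1⊕0⊕0⊕1⊕1⊕1⊕1⊕0⊕0⊕1⊕1⊕0⊕1⊕1 = 1
s16 (pos 16,17,18,19,20,21,22,23,24,25,26,27,28,29,30,31): 0⊕1⊕1⊕1⊕0⊕0⊕1⊕0⊕1⊕0⊕0⊕1⊕1⊕0⊕1⊕1 = 1
Syndrome s16…s1 = 11110 → error at position 30.

11110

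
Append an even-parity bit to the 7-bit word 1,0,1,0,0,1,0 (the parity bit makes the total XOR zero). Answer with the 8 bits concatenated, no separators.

10100101

XOR of the 7 data bits: 1⊕0⊕1⊕0⊕0⊕1⊕0 = 1
Parity bit = 1 (so all 8 bits XOR to 0).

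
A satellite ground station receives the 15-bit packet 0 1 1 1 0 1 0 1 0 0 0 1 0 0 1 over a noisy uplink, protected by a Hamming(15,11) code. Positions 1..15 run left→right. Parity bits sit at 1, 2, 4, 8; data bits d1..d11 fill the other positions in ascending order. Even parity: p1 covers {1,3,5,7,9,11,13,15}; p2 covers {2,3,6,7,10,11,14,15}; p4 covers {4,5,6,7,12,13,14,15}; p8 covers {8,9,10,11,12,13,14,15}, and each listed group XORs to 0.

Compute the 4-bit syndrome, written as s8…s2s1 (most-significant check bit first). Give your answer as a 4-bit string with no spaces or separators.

s1 (pos 1,3,5,7,9,11,13,15): 0⊕1⊕0⊕0⊕0⊕0⊕0⊕1 = 0
s2 (pos 2,3,6,7,10,11,14,15): 1⊕1⊕1⊕0⊕0⊕0⊕0⊕1 = 0
s4 (pos 4,5,6,7,12,13,14,15): 1⊕0⊕1⊕0⊕1⊕0⊕0⊕1 = 0
s8 (pos 8,9,10,11,12,13,14,15): 1⊕0⊕0⊕0⊕1⊕0⊕0⊕1 = 1
Syndrome s8…s1 = 1000 → error at position 8.

1000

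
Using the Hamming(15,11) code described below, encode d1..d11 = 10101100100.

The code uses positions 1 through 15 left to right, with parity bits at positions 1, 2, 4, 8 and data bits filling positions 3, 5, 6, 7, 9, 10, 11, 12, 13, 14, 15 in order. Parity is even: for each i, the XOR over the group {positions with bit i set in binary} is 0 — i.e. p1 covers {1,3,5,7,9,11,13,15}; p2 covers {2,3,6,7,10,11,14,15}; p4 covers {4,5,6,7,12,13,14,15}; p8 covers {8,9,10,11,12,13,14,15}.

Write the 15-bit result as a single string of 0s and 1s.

111001011100100

Place data at non-parity positions: p1 p2 1 p4 0 1 0 p8 1 1 0 0 1 0 0
p1 (pos 1,3,5,7,9,11,13,15): XOR of data positions = 1⊕0⊕0⊕1⊕0⊕1⊕0 = 1
p2 (pos 2,3,6,7,10,11,14,15): XOR of data positions = 1⊕1⊕0⊕1⊕0⊕0⊕0 = 1
p4 (pos 4,5,6,7,12,13,14,15): XOR of data positions = 0⊕1⊕0⊕0⊕1⊕0⊕0 = 0
p8 (pos 8,9,10,11,12,13,14,15): XOR of data positions = 1⊕1⊕0⊕0⊕1⊕0⊕0 = 1
Codeword: 111001011100100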